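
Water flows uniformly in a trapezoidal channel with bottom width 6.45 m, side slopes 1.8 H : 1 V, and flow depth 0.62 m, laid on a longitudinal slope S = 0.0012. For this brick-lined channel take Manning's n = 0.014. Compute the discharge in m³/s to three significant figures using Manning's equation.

A = (b + z·y)·y = (6.45 + 1.8×0.62)×0.62 = 4.691 m²
P = b + 2y√(1+z²) = 6.45 + 2×0.62×√(1+1.8²) = 9.003 m
R = A/P = 4.691/9.003 = 0.5210 m
Q = (1/n)·A·R^(2/3)·S^(1/2) = (1/0.014) × 4.691 × 0.5210^(2/3) × 0.0012^(1/2) = 7.515 m³/s

7.52 m³/s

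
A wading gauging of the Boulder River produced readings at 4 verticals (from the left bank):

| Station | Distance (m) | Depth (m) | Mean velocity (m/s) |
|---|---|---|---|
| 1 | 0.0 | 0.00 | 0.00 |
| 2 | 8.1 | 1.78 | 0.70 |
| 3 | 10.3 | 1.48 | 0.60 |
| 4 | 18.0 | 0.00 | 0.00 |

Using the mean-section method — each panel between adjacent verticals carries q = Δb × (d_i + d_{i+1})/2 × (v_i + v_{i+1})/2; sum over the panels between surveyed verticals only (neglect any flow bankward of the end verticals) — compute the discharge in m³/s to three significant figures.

Panel 1-2: Δb = 8.1 m, d̄ = (0.00+1.78)/2 = 0.89, v̄ = (0.00+0.70)/2 = 0.35 → q = 8.1×0.89×0.35 = 2.523 m³/s
Panel 2-3: Δb = 2.2 m, d̄ = (1.78+1.48)/2 = 1.63, v̄ = (0.70+0.60)/2 = 0.65 → q = 2.2×1.63×0.65 = 2.331 m³/s
Panel 3-4: Δb = 7.7 m, d̄ = (1.48+0.00)/2 = 0.74, v̄ = (0.60+0.00)/2 = 0.3 → q = 7.7×0.74×0.3 = 1.709 m³/s
Q = Σ q = 6.563 m³/s

6.56 m³/s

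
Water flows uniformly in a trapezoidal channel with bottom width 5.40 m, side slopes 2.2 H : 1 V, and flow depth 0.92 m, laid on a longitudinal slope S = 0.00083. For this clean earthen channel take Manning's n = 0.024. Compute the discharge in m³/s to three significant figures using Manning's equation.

6.42 m³/s

A = (b + z·y)·y = (5.40 + 2.2×0.92)×0.92 = 6.830 m²
P = b + 2y√(1+z²) = 5.40 + 2×0.92×√(1+2.2²) = 9.847 m
R = A/P = 6.830/9.847 = 0.6937 m
Q = (1/n)·A·R^(2/3)·S^(1/2) = (1/0.024) × 6.830 × 0.6937^(2/3) × 0.00083^(1/2) = 6.425 m³/s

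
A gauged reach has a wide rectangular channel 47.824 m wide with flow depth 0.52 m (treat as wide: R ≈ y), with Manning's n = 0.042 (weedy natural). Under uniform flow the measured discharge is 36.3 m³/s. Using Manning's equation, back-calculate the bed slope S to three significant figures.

0.00899

A = b·y = 47.824 × 0.52 = 24.87 m²
Wide channel: R ≈ y = 0.52 m
S = (Q·n / (1·A·R^(2/3)))² = (36.3×0.042 / (1×24.87×0.6466))² = 0.008988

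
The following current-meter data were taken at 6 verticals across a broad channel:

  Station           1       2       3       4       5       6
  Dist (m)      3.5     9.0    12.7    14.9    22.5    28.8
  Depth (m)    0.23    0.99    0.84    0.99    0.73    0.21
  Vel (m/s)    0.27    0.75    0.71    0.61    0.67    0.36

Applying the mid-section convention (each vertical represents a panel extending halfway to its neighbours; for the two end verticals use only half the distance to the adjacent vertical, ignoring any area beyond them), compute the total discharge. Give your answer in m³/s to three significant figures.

11.9 m³/s

w_1 = (9.0 − 3.5)/2 = 2.75 m; q_1 = 0.27 × 0.23 × 2.75 = 0.1708 m³/s
w_2 = (12.7 − 3.5)/2 = 4.6 m; q_2 = 0.75 × 0.99 × 4.6 = 3.416 m³/s
w_3 = (14.9 − 9.0)/2 = 2.95 m; q_3 = 0.71 × 0.84 × 2.95 = 1.759 m³/s
w_4 = (22.5 − 12.7)/2 = 4.9 m; q_4 = 0.61 × 0.99 × 4.9 = 2.959 m³/s
w_5 = (28.8 − 14.9)/2 = 6.95 m; q_5 = 0.67 × 0.73 × 6.95 = 3.399 m³/s
w_6 = (28.8 − 22.5)/2 = 3.15 m; q_6 = 0.36 × 0.21 × 3.15 = 0.2381 m³/s
Q = Σ qᵢ = 11.94 m³/s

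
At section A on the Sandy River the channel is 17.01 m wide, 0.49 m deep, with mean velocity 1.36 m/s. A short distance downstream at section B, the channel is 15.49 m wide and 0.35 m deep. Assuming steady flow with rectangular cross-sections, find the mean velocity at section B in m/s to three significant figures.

Q = A₁V₁ = (17.01×0.49) × 1.36 = 11.34 m³/s
A₂ = 15.49 × 0.35 = 5.422 m²
V₂ = Q/A₂ = 11.34/5.422 = 2.091 m/s

2.09 m/s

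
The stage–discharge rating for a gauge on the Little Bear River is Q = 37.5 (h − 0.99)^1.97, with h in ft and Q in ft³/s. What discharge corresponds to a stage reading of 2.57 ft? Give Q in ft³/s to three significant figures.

92.3 ft³/s

Q = 37.5 × (2.57 − 0.99)^1.97 = 37.5 × 1.58^1.97 = 92.34 ft³/s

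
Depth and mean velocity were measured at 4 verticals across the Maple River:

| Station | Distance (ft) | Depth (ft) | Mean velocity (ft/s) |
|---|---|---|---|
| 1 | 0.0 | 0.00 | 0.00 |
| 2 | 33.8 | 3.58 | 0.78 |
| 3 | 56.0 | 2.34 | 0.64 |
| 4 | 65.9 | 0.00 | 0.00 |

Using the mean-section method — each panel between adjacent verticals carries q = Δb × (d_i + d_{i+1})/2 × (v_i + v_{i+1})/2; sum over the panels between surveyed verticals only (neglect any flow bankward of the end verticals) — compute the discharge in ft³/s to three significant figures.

74.0 ft³/s

Panel 1-2: Δb = 33.8 ft, d̄ = (0.00+3.58)/2 = 1.79, v̄ = (0.00+0.78)/2 = 0.39 → q = 33.8×1.79×0.39 = 23.60 ft³/s
Panel 2-3: Δb = 22.2 ft, d̄ = (3.58+2.34)/2 = 2.96, v̄ = (0.78+0.64)/2 = 0.71 → q = 22.2×2.96×0.71 = 46.66 ft³/s
Panel 3-4: Δb = 9.9 ft, d̄ = (2.34+0.00)/2 = 1.17, v̄ = (0.64+0.00)/2 = 0.32 → q = 9.9×1.17×0.32 = 3.707 ft³/s
Q = Σ q = 73.96 ft³/s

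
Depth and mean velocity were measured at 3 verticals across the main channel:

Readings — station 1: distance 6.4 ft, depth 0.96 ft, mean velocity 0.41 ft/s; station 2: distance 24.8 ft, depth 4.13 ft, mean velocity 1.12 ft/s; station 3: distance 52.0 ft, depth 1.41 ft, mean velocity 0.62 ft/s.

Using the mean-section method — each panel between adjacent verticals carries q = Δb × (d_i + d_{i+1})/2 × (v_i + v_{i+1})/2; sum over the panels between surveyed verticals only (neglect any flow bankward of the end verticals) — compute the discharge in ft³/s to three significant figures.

101 ft³/s

Panel 1-2: Δb = 18.4 ft, d̄ = (0.96+4.13)/2 = 2.545, v̄ = (0.41+1.12)/2 = 0.765 → q = 18.4×2.545×0.765 = 35.82 ft³/s
Panel 2-3: Δb = 27.2 ft, d̄ = (4.13+1.41)/2 = 2.77, v̄ = (1.12+0.62)/2 = 0.87 → q = 27.2×2.77×0.87 = 65.55 ft³/s
Q = Σ q = 101.4 ft³/s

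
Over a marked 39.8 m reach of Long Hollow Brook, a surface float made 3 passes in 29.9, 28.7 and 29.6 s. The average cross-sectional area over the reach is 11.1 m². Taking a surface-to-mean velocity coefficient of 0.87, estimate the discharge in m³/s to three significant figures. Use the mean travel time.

t̄ = (29.9 + 28.7 + 29.6) / 3 = 29.4 s
v_surface = L / t̄ = 39.8 / 29.4 = 1.354 m/s
v_mean = 0.87 × 1.354 = 1.178 m/s
Q = A × v_mean = 11.1 × 1.178 = 13.07 m³/s

13.1 m³/s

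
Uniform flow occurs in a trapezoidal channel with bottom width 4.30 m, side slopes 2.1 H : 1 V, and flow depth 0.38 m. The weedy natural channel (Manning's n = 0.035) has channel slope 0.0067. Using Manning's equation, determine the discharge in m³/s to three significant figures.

A = (b + z·y)·y = (4.30 + 2.1×0.38)×0.38 = 1.937 m²
P = b + 2y√(1+z²) = 4.30 + 2×0.38×√(1+2.1²) = 6.068 m
R = A/P = 1.937/6.068 = 0.3193 m
Q = (1/n)·A·R^(2/3)·S^(1/2) = (1/0.035) × 1.937 × 0.3193^(2/3) × 0.0067^(1/2) = 2.116 m³/s

2.12 m³/s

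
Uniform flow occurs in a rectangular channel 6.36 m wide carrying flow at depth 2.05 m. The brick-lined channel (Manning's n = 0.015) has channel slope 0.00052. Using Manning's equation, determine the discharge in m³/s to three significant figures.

A = b·y = 6.36 × 2.05 = 13.04 m²
P = b + 2y = 6.36 + 2×2.05 = 10.46 m
R = A/P = 13.04/10.46 = 1.246 m
Q = (1/n)·A·R^(2/3)·S^(1/2) = (1/0.015) × 13.04 × 1.246^(2/3) × 0.00052^(1/2) = 22.96 m³/s

23.0 m³/s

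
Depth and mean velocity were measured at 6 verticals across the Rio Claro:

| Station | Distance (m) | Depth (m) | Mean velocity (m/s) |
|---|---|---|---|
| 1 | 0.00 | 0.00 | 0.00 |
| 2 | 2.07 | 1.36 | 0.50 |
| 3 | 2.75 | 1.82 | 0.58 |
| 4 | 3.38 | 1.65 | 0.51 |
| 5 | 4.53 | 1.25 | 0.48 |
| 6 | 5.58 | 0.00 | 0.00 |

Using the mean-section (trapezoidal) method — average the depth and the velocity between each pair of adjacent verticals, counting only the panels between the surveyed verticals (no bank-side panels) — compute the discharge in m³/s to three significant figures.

2.51 m³/s

Panel 1-2: Δb = 2.07 m, d̄ = (0.00+1.36)/2 = 0.68, v̄ = (0.00+0.50)/2 = 0.25 → q = 2.07×0.68×0.25 = 0.3519 m³/s
Panel 2-3: Δb = 0.68 m, d̄ = (1.36+1.82)/2 = 1.59, v̄ = (0.50+0.58)/2 = 0.54 → q = 0.68×1.59×0.54 = 0.5838 m³/s
Panel 3-4: Δb = 0.63 m, d̄ = (1.82+1.65)/2 = 1.735, v̄ = (0.58+0.51)/2 = 0.545 → q = 0.63×1.735×0.545 = 0.5957 m³/s
Panel 4-5: Δb = 1.15 m, d̄ = (1.65+1.25)/2 = 1.45, v̄ = (0.51+0.48)/2 = 0.495 → q = 1.15×1.45×0.495 = 0.8254 m³/s
Panel 5-6: Δb = 1.05 m, d̄ = (1.25+0.00)/2 = 0.625, v̄ = (0.48+0.00)/2 = 0.24 → q = 1.05×0.625×0.24 = 0.1575 m³/s
Q = Σ q = 2.514 m³/s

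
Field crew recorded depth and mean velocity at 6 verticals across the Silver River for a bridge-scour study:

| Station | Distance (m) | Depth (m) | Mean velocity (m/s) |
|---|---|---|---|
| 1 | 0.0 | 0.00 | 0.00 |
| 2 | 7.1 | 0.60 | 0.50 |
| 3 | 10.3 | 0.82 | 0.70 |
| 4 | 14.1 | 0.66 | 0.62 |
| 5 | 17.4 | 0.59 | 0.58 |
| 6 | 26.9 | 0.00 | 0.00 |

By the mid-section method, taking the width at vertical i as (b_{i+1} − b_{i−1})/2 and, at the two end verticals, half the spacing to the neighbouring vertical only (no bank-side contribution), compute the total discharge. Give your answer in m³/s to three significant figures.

7.20 m³/s

w_2 = (10.3 − 0.0)/2 = 5.15 m; q_2 = 0.50 × 0.60 × 5.15 = 1.545 m³/s
w_3 = (14.1 − 7.1)/2 = 3.5 m; q_3 = 0.70 × 0.82 × 3.5 = 2.009 m³/s
w_4 = (17.4 − 10.3)/2 = 3.55 m; q_4 = 0.62 × 0.66 × 3.55 = 1.453 m³/s
w_5 = (26.9 − 14.1)/2 = 6.4 m; q_5 = 0.58 × 0.59 × 6.4 = 2.190 m³/s
Stations 1, 6 contribute zero (depth or velocity is 0).
Q = Σ qᵢ = 7.197 m³/s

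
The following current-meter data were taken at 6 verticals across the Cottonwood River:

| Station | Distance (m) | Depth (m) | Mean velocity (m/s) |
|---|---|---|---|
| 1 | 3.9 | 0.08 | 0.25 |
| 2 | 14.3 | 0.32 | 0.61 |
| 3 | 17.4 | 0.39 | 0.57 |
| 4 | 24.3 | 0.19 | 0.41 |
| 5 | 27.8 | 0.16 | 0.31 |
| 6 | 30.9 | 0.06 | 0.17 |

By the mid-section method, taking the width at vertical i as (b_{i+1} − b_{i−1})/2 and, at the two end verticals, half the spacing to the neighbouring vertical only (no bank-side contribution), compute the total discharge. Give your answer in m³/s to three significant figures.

w_1 = (14.3 − 3.9)/2 = 5.2 m; q_1 = 0.25 × 0.08 × 5.2 = 0.1040 m³/s
w_2 = (17.4 − 3.9)/2 = 6.75 m; q_2 = 0.61 × 0.32 × 6.75 = 1.318 m³/s
w_3 = (24.3 − 14.3)/2 = 5 m; q_3 = 0.57 × 0.39 × 5 = 1.112 m³/s
w_4 = (27.8 − 17.4)/2 = 5.2 m; q_4 = 0.41 × 0.19 × 5.2 = 0.4051 m³/s
w_5 = (30.9 − 24.3)/2 = 3.3 m; q_5 = 0.31 × 0.16 × 3.3 = 0.1637 m³/s
w_6 = (30.9 − 27.8)/2 = 1.55 m; q_6 = 0.17 × 0.06 × 1.55 = 0.01581 m³/s
Q = Σ qᵢ = 3.118 m³/s

3.12 m³/s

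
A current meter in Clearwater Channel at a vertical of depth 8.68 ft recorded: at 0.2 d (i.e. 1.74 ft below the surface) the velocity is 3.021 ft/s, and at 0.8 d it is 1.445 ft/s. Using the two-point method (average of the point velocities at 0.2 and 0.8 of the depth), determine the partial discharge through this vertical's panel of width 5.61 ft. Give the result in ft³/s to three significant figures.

v̄ = (3.021 + 1.445) / 2 = 2.233 ft/s
q = v̄ × d × w = 2.233 × 8.68 × 5.61 = 108.7 ft³/s

109 ft³/s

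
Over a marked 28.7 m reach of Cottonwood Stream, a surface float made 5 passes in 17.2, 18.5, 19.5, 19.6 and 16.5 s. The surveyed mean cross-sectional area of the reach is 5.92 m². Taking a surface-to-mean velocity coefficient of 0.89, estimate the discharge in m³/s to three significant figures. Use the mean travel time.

t̄ = (17.2 + 18.5 + 19.5 + 19.6 + 16.5) / 5 = 18.26 s
v_surface = L / t̄ = 28.7 / 18.26 = 1.572 m/s
v_mean = 0.89 × 1.572 = 1.399 m/s
Q = A × v_mean = 5.92 × 1.399 = 8.281 m³/s

8.28 m³/s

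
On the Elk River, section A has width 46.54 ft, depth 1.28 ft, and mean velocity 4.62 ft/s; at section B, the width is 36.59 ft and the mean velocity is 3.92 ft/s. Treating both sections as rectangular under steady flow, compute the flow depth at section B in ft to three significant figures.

1.92 ft

Q = A₁V₁ = (46.54×1.28) × 4.62 = 275.2 ft³/s
d₂ = Q/(b₂ V₂) = 275.2/(36.59×3.92) = 1.919 ft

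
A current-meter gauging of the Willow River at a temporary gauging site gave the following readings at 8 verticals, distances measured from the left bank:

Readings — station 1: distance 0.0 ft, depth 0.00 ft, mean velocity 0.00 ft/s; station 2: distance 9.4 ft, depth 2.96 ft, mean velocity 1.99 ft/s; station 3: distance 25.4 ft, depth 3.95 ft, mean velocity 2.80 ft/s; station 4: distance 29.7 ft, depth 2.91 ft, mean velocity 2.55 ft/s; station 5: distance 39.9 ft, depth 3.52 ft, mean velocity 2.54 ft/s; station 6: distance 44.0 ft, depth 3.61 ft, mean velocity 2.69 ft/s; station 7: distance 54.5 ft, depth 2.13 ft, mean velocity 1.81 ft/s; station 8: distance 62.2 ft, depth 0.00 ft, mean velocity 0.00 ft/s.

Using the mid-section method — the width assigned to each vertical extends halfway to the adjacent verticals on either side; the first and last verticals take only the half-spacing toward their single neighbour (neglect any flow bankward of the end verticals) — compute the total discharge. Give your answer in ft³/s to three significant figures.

w_2 = (25.4 − 0.0)/2 = 12.7 ft; q_2 = 1.99 × 2.96 × 12.7 = 74.81 ft³/s
w_3 = (29.7 − 9.4)/2 = 10.15 ft; q_3 = 2.80 × 3.95 × 10.15 = 112.3 ft³/s
w_4 = (39.9 − 25.4)/2 = 7.25 ft; q_4 = 2.55 × 2.91 × 7.25 = 53.80 ft³/s
w_5 = (44.0 − 29.7)/2 = 7.15 ft; q_5 = 2.54 × 3.52 × 7.15 = 63.93 ft³/s
w_6 = (54.5 − 39.9)/2 = 7.3 ft; q_6 = 2.69 × 3.61 × 7.3 = 70.89 ft³/s
w_7 = (62.2 − 44.0)/2 = 9.1 ft; q_7 = 1.81 × 2.13 × 9.1 = 35.08 ft³/s
Stations 1, 8 contribute zero (depth or velocity is 0).
Q = Σ qᵢ = 410.8 ft³/s

411 ft³/s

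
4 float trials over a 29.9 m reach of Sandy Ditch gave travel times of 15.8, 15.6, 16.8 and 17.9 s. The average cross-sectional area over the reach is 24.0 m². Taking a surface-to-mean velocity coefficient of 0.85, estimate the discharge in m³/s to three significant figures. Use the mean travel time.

t̄ = (15.8 + 15.6 + 16.8 + 17.9) / 4 = 16.525 s
v_surface = L / t̄ = 29.9 / 16.525 = 1.809 m/s
v_mean = 0.85 × 1.809 = 1.538 m/s
Q = A × v_mean = 24.0 × 1.538 = 36.91 m³/s

36.9 m³/s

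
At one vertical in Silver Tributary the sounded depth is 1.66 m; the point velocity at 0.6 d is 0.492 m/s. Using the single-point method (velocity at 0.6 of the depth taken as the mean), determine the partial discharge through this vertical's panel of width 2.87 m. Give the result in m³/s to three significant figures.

v̄ = v₀.₆ = 0.492 m/s
q = v̄ × d × w = 0.4920 × 1.66 × 2.87 = 2.344 m³/s

2.34 m³/s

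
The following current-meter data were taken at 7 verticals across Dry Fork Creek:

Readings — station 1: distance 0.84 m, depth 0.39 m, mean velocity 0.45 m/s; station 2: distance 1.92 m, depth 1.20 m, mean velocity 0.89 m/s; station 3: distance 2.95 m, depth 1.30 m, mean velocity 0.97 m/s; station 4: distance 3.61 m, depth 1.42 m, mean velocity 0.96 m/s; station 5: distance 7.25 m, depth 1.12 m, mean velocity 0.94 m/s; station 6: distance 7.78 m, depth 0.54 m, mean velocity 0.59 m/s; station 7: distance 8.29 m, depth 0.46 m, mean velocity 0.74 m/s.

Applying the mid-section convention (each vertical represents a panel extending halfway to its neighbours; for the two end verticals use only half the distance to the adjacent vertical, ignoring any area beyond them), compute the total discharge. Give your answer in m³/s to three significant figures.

7.67 m³/s

w_1 = (1.92 − 0.84)/2 = 0.54 m; q_1 = 0.45 × 0.39 × 0.54 = 0.09477 m³/s
w_2 = (2.95 − 0.84)/2 = 1.055 m; q_2 = 0.89 × 1.20 × 1.055 = 1.127 m³/s
w_3 = (3.61 − 1.92)/2 = 0.845 m; q_3 = 0.97 × 1.30 × 0.845 = 1.066 m³/s
w_4 = (7.25 − 2.95)/2 = 2.15 m; q_4 = 0.96 × 1.42 × 2.15 = 2.931 m³/s
w_5 = (7.78 − 3.61)/2 = 2.085 m; q_5 = 0.94 × 1.12 × 2.085 = 2.195 m³/s
w_6 = (8.29 − 7.25)/2 = 0.52 m; q_6 = 0.59 × 0.54 × 0.52 = 0.1657 m³/s
w_7 = (8.29 − 7.78)/2 = 0.255 m; q_7 = 0.74 × 0.46 × 0.255 = 0.08680 m³/s
Q = Σ qᵢ = 7.665 m³/s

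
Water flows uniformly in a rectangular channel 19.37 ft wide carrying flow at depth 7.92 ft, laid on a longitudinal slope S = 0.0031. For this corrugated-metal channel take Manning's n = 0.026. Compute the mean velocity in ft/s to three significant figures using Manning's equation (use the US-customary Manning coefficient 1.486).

8.49 ft/s

A = b·y = 19.37 × 7.92 = 153.4 ft²
P = b + 2y = 19.37 + 2×7.92 = 35.21 ft
R = A/P = 153.4/35.21 = 4.357 ft
Q = (1.486/n)·A·R^(2/3)·S^(1/2) = (1.486/0.026) × 153.4 × 4.357^(2/3) × 0.0031^(1/2) = 1302 ft³/s
V = Q/A = 1302/153.4 = 8.489 ft/s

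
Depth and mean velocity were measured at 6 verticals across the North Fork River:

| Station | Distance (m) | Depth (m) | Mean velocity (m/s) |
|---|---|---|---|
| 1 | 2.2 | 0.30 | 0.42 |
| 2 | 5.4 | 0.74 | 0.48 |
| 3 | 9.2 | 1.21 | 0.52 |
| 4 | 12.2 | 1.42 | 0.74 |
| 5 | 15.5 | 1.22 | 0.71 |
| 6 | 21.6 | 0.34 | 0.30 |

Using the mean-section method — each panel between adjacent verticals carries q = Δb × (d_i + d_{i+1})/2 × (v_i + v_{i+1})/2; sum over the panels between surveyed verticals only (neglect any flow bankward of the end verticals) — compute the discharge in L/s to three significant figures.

Panel 1-2: Δb = 3.2 m, d̄ = (0.30+0.74)/2 = 0.52, v̄ = (0.42+0.48)/2 = 0.45 → q = 3.2×0.52×0.45 = 0.7488 m³/s
Panel 2-3: Δb = 3.8 m, d̄ = (0.74+1.21)/2 = 0.975, v̄ = (0.48+0.52)/2 = 0.5 → q = 3.8×0.975×0.5 = 1.853 m³/s
Panel 3-4: Δb = 3 m, d̄ = (1.21+1.42)/2 = 1.315, v̄ = (0.52+0.74)/2 = 0.63 → q = 3×1.315×0.63 = 2.485 m³/s
Panel 4-5: Δb = 3.3 m, d̄ = (1.42+1.22)/2 = 1.32, v̄ = (0.74+0.71)/2 = 0.725 → q = 3.3×1.32×0.725 = 3.158 m³/s
Panel 5-6: Δb = 6.1 m, d̄ = (1.22+0.34)/2 = 0.78, v̄ = (0.71+0.30)/2 = 0.505 → q = 6.1×0.78×0.505 = 2.403 m³/s
Q = Σ q = 10.65 m³/s
= 10.65 × 1000 = 10650 L/s

10600 L/s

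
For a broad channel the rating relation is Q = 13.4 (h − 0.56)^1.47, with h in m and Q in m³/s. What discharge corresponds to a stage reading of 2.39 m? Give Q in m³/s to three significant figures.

Q = 13.4 × (2.39 − 0.56)^1.47 = 13.4 × 1.83^1.47 = 32.58 m³/s

32.6 m³/s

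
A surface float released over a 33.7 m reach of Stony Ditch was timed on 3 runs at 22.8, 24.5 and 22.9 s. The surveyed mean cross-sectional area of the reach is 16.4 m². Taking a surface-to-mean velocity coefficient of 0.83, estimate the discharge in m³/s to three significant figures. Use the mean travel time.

19.6 m³/s

t̄ = (22.8 + 24.5 + 22.9) / 3 = 23.4 s
v_surface = L / t̄ = 33.7 / 23.4 = 1.440 m/s
v_mean = 0.83 × 1.440 = 1.195 m/s
Q = A × v_mean = 16.4 × 1.195 = 19.60 m³/s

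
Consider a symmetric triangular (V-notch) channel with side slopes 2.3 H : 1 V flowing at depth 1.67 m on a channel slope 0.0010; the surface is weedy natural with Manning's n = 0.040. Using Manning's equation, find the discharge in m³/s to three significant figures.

4.24 m³/s

A = z·y² = 2.3×1.67² = 6.414 m²
P = 2y√(1+z²) = 2×1.67×√(1+2.3²) = 8.377 m
R = A/P = 6.414/8.377 = 0.7658 m
Q = (1/n)·A·R^(2/3)·S^(1/2) = (1/0.040) × 6.414 × 0.7658^(2/3) × 0.0010^(1/2) = 4.245 m³/s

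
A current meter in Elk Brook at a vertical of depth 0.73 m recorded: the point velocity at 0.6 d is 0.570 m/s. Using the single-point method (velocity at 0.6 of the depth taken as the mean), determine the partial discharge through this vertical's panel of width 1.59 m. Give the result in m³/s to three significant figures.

v̄ = v₀.₆ = 0.570 m/s
q = v̄ × d × w = 0.5700 × 0.73 × 1.59 = 0.6616 m³/s

0.662 m³/s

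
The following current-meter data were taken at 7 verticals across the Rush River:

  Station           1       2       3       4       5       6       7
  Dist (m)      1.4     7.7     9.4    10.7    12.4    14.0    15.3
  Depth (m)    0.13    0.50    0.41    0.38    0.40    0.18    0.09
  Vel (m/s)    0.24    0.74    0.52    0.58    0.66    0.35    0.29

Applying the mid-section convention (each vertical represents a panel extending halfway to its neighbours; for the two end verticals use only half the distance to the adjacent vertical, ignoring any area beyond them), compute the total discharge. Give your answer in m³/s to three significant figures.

w_1 = (7.7 − 1.4)/2 = 3.15 m; q_1 = 0.24 × 0.13 × 3.15 = 0.09828 m³/s
w_2 = (9.4 − 1.4)/2 = 4 m; q_2 = 0.74 × 0.50 × 4 = 1.480 m³/s
w_3 = (10.7 − 7.7)/2 = 1.5 m; q_3 = 0.52 × 0.41 × 1.5 = 0.3198 m³/s
w_4 = (12.4 − 9.4)/2 = 1.5 m; q_4 = 0.58 × 0.38 × 1.5 = 0.3306 m³/s
w_5 = (14.0 − 10.7)/2 = 1.65 m; q_5 = 0.66 × 0.40 × 1.65 = 0.4356 m³/s
w_6 = (15.3 − 12.4)/2 = 1.45 m; q_6 = 0.35 × 0.18 × 1.45 = 0.09135 m³/s
w_7 = (15.3 − 14.0)/2 = 0.65 m; q_7 = 0.29 × 0.09 × 0.65 = 0.01697 m³/s
Q = Σ qᵢ = 2.773 m³/s

2.77 m³/s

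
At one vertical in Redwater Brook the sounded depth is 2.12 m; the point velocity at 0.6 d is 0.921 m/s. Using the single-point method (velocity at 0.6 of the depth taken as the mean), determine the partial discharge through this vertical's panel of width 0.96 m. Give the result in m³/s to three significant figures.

1.87 m³/s

v̄ = v₀.₆ = 0.921 m/s
q = v̄ × d × w = 0.9210 × 2.12 × 0.96 = 1.874 m³/s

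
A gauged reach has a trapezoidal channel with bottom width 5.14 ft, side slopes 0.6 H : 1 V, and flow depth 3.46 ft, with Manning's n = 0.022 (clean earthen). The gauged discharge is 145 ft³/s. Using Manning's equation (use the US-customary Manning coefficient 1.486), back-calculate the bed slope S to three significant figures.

A = (b + z·y)·y = (5.14 + 0.6×3.46)×3.46 = 24.97 ft²
P = b + 2y√(1+z²) = 5.14 + 2×3.46×√(1+0.6²) = 13.21 ft
R = A/P = 24.97/13.21 = 1.890 ft
S = (Q·n / (1.486·A·R^(2/3)))² = (145×0.022 / (1.486×24.97×1.529))² = 0.003164

0.00316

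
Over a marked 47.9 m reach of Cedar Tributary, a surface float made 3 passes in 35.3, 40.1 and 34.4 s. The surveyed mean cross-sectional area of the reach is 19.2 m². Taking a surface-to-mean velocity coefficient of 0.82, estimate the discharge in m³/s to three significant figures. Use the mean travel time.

20.6 m³/s

t̄ = (35.3 + 40.1 + 34.4) / 3 = 36.6 s
v_surface = L / t̄ = 47.9 / 36.6 = 1.309 m/s
v_mean = 0.82 × 1.309 = 1.073 m/s
Q = A × v_mean = 19.2 × 1.073 = 20.60 m³/s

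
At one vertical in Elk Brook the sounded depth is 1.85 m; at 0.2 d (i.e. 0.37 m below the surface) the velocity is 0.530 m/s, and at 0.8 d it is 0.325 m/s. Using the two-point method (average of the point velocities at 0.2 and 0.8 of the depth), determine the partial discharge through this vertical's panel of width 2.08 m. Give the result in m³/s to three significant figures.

1.65 m³/s

v̄ = (0.530 + 0.325) / 2 = 0.4275 m/s
q = v̄ × d × w = 0.4275 × 1.85 × 2.08 = 1.645 m³/s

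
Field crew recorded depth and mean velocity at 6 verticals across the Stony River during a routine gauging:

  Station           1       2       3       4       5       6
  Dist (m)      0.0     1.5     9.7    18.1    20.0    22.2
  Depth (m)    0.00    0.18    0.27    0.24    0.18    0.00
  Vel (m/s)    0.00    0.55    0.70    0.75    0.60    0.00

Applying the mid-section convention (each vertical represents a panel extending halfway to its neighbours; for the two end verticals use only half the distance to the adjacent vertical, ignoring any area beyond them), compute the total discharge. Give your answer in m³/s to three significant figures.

w_2 = (9.7 − 0.0)/2 = 4.85 m; q_2 = 0.55 × 0.18 × 4.85 = 0.4802 m³/s
w_3 = (18.1 − 1.5)/2 = 8.3 m; q_3 = 0.70 × 0.27 × 8.3 = 1.569 m³/s
w_4 = (20.0 − 9.7)/2 = 5.15 m; q_4 = 0.75 × 0.24 × 5.15 = 0.9270 m³/s
w_5 = (22.2 − 18.1)/2 = 2.05 m; q_5 = 0.60 × 0.18 × 2.05 = 0.2214 m³/s
Stations 1, 6 contribute zero (depth or velocity is 0).
Q = Σ qᵢ = 3.197 m³/s

3.20 m³/s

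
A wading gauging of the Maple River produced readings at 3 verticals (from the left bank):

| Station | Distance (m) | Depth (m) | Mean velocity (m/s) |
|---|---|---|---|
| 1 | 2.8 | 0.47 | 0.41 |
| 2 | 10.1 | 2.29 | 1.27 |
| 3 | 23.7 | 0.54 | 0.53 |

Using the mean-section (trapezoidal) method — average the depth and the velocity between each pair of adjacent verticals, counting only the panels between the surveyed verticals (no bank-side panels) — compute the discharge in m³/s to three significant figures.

Panel 1-2: Δb = 7.3 m, d̄ = (0.47+2.29)/2 = 1.38, v̄ = (0.41+1.27)/2 = 0.84 → q = 7.3×1.38×0.84 = 8.462 m³/s
Panel 2-3: Δb = 13.6 m, d̄ = (2.29+0.54)/2 = 1.415, v̄ = (1.27+0.53)/2 = 0.9 → q = 13.6×1.415×0.9 = 17.32 m³/s
Q = Σ q = 25.78 m³/s

25.8 m³/s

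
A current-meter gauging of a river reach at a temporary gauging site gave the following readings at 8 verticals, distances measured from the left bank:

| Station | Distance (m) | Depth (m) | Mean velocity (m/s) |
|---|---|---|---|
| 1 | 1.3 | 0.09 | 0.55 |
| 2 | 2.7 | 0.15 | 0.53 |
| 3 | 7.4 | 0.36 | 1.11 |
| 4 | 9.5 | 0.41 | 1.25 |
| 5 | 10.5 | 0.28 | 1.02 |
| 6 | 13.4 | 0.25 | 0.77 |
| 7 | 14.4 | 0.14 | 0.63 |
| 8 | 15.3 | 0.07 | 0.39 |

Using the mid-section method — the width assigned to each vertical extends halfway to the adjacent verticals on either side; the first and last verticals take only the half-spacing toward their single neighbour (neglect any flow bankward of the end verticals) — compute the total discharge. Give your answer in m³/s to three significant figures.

w_1 = (2.7 − 1.3)/2 = 0.7 m; q_1 = 0.55 × 0.09 × 0.7 = 0.03465 m³/s
w_2 = (7.4 − 1.3)/2 = 3.05 m; q_2 = 0.53 × 0.15 × 3.05 = 0.2425 m³/s
w_3 = (9.5 − 2.7)/2 = 3.4 m; q_3 = 1.11 × 0.36 × 3.4 = 1.359 m³/s
w_4 = (10.5 − 7.4)/2 = 1.55 m; q_4 = 1.25 × 0.41 × 1.55 = 0.7944 m³/s
w_5 = (13.4 − 9.5)/2 = 1.95 m; q_5 = 1.02 × 0.28 × 1.95 = 0.5569 m³/s
w_6 = (14.4 − 10.5)/2 = 1.95 m; q_6 = 0.77 × 0.25 × 1.95 = 0.3754 m³/s
w_7 = (15.3 − 13.4)/2 = 0.95 m; q_7 = 0.63 × 0.14 × 0.95 = 0.08379 m³/s
w_8 = (15.3 − 14.4)/2 = 0.45 m; q_8 = 0.39 × 0.07 × 0.45 = 0.01229 m³/s
Q = Σ qᵢ = 3.459 m³/s

3.46 m³/s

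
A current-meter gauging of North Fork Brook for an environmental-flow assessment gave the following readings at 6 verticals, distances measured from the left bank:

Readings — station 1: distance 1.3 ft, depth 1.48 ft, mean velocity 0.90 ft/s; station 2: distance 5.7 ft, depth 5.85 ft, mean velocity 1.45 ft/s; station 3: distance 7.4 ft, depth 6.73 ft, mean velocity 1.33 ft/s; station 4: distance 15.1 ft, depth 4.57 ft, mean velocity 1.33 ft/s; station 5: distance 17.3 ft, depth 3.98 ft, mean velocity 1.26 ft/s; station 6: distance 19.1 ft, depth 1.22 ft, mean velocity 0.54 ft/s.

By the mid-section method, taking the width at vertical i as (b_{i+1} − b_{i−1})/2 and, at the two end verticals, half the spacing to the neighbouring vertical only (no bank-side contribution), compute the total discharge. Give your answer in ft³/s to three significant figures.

w_1 = (5.7 − 1.3)/2 = 2.2 ft; q_1 = 0.90 × 1.48 × 2.2 = 2.930 ft³/s
w_2 = (7.4 − 1.3)/2 = 3.05 ft; q_2 = 1.45 × 5.85 × 3.05 = 25.87 ft³/s
w_3 = (15.1 − 5.7)/2 = 4.7 ft; q_3 = 1.33 × 6.73 × 4.7 = 42.07 ft³/s
w_4 = (17.3 − 7.4)/2 = 4.95 ft; q_4 = 1.33 × 4.57 × 4.95 = 30.09 ft³/s
w_5 = (19.1 − 15.1)/2 = 2 ft; q_5 = 1.26 × 3.98 × 2 = 10.03 ft³/s
w_6 = (19.1 − 17.3)/2 = 0.9 ft; q_6 = 0.54 × 1.22 × 0.9 = 0.5929 ft³/s
Q = Σ qᵢ = 111.6 ft³/s

112 ft³/s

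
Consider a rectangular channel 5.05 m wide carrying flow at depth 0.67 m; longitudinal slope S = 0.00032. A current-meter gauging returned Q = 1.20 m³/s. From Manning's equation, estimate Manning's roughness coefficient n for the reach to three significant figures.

A = b·y = 5.05 × 0.67 = 3.384 m²
P = b + 2y = 5.05 + 2×0.67 = 6.390 m
R = A/P = 3.384/6.390 = 0.5295 m
n = (1/Q)·A·R^(2/3)·S^(1/2) = (1/1.20) × 3.384 × 0.6545 × 0.01789 = 0.03301

0.0330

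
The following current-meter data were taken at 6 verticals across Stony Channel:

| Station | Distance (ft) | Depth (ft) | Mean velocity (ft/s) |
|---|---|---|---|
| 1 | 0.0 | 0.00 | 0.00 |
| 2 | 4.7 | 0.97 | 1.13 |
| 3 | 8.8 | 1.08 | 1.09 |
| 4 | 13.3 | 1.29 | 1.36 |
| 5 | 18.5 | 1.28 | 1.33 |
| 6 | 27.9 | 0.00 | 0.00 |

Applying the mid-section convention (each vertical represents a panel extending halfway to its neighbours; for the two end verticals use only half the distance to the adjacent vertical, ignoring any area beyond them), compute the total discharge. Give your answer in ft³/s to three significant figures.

30.8 ft³/s

w_2 = (8.8 − 0.0)/2 = 4.4 ft; q_2 = 1.13 × 0.97 × 4.4 = 4.823 ft³/s
w_3 = (13.3 − 4.7)/2 = 4.3 ft; q_3 = 1.09 × 1.08 × 4.3 = 5.062 ft³/s
w_4 = (18.5 − 8.8)/2 = 4.85 ft; q_4 = 1.36 × 1.29 × 4.85 = 8.509 ft³/s
w_5 = (27.9 − 13.3)/2 = 7.3 ft; q_5 = 1.33 × 1.28 × 7.3 = 12.43 ft³/s
Stations 1, 6 contribute zero (depth or velocity is 0).
Q = Σ qᵢ = 30.82 ft³/s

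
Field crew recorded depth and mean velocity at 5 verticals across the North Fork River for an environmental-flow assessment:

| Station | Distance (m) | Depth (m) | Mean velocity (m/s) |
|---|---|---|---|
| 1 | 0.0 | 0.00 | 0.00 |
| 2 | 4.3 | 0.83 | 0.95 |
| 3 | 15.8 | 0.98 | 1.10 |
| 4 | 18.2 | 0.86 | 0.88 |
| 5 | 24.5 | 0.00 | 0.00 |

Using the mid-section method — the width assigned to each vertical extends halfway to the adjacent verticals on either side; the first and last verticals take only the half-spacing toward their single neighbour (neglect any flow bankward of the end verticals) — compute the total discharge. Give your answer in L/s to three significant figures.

w_2 = (15.8 − 0.0)/2 = 7.9 m; q_2 = 0.95 × 0.83 × 7.9 = 6.229 m³/s
w_3 = (18.2 − 4.3)/2 = 6.95 m; q_3 = 1.10 × 0.98 × 6.95 = 7.492 m³/s
w_4 = (24.5 − 15.8)/2 = 4.35 m; q_4 = 0.88 × 0.86 × 4.35 = 3.292 m³/s
Stations 1, 5 contribute zero (depth or velocity is 0).
Q = Σ qᵢ = 17.01 m³/s
= 17.01 × 1000 = 17010 L/s

17000 L/s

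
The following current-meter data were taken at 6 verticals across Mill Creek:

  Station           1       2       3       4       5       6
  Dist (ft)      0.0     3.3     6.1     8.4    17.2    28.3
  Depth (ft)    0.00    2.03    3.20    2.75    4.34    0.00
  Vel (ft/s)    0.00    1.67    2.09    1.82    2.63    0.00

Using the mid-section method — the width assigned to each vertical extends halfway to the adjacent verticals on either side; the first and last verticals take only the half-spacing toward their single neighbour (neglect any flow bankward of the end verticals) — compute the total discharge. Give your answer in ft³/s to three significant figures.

169 ft³/s

w_2 = (6.1 − 0.0)/2 = 3.05 ft; q_2 = 1.67 × 2.03 × 3.05 = 10.34 ft³/s
w_3 = (8.4 − 3.3)/2 = 2.55 ft; q_3 = 2.09 × 3.20 × 2.55 = 17.05 ft³/s
w_4 = (17.2 − 6.1)/2 = 5.55 ft; q_4 = 1.82 × 2.75 × 5.55 = 27.78 ft³/s
w_5 = (28.3 − 8.4)/2 = 9.95 ft; q_5 = 2.63 × 4.34 × 9.95 = 113.6 ft³/s
Stations 1, 6 contribute zero (depth or velocity is 0).
Q = Σ qᵢ = 168.7 ft³/s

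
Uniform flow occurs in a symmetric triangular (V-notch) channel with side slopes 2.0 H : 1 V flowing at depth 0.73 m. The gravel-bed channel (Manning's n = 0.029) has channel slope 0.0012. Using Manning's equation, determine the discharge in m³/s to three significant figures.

0.604 m³/s

A = z·y² = 2.0×0.73² = 1.066 m²
P = 2y√(1+z²) = 2×0.73×√(1+2.0²) = 3.265 m
R = A/P = 1.066/3.265 = 0.3265 m
Q = (1/n)·A·R^(2/3)·S^(1/2) = (1/0.029) × 1.066 × 0.3265^(2/3) × 0.0012^(1/2) = 0.6036 m³/s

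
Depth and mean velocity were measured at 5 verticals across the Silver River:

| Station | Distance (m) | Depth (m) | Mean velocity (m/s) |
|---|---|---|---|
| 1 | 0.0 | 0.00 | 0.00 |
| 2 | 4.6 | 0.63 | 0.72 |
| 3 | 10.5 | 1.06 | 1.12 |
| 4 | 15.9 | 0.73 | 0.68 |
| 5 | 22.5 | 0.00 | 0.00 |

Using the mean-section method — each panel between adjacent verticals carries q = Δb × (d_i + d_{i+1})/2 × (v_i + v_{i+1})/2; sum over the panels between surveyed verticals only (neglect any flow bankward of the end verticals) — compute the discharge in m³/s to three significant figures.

Panel 1-2: Δb = 4.6 m, d̄ = (0.00+0.63)/2 = 0.315, v̄ = (0.00+0.72)/2 = 0.36 → q = 4.6×0.315×0.36 = 0.5216 m³/s
Panel 2-3: Δb = 5.9 m, d̄ = (0.63+1.06)/2 = 0.845, v̄ = (0.72+1.12)/2 = 0.92 → q = 5.9×0.845×0.92 = 4.587 m³/s
Panel 3-4: Δb = 5.4 m, d̄ = (1.06+0.73)/2 = 0.895, v̄ = (1.12+0.68)/2 = 0.9 → q = 5.4×0.895×0.9 = 4.350 m³/s
Panel 4-5: Δb = 6.6 m, d̄ = (0.73+0.00)/2 = 0.365, v̄ = (0.68+0.00)/2 = 0.34 → q = 6.6×0.365×0.34 = 0.8191 m³/s
Q = Σ q = 10.28 m³/s

10.3 m³/s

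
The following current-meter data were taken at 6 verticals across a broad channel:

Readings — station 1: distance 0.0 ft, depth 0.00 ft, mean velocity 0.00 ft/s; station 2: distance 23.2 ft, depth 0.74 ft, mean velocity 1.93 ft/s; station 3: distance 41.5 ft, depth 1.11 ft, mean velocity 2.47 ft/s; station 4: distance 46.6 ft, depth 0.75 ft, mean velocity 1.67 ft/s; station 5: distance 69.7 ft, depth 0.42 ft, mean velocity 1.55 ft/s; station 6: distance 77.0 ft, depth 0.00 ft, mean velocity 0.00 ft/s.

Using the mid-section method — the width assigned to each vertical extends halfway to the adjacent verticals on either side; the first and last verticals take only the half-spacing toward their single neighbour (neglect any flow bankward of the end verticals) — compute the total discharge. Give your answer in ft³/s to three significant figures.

89.3 ft³/s

w_2 = (41.5 − 0.0)/2 = 20.75 ft; q_2 = 1.93 × 0.74 × 20.75 = 29.64 ft³/s
w_3 = (46.6 − 23.2)/2 = 11.7 ft; q_3 = 2.47 × 1.11 × 11.7 = 32.08 ft³/s
w_4 = (69.7 − 41.5)/2 = 14.1 ft; q_4 = 1.67 × 0.75 × 14.1 = 17.66 ft³/s
w_5 = (77.0 − 46.6)/2 = 15.2 ft; q_5 = 1.55 × 0.42 × 15.2 = 9.895 ft³/s
Stations 1, 6 contribute zero (depth or velocity is 0).
Q = Σ qᵢ = 89.27 ft³/s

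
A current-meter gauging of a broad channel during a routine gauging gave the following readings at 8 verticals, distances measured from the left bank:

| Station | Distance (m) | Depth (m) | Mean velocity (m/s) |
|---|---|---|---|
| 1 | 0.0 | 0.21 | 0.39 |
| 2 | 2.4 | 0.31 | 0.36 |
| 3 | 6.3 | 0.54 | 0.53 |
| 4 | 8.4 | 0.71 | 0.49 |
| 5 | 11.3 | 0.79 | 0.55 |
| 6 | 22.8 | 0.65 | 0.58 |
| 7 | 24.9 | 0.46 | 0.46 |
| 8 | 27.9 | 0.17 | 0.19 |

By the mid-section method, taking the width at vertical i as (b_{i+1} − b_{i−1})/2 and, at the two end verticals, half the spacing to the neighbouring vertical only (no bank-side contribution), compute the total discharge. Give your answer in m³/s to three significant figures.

w_1 = (2.4 − 0.0)/2 = 1.2 m; q_1 = 0.39 × 0.21 × 1.2 = 0.09828 m³/s
w_2 = (6.3 − 0.0)/2 = 3.15 m; q_2 = 0.36 × 0.31 × 3.15 = 0.3515 m³/s
w_3 = (8.4 − 2.4)/2 = 3 m; q_3 = 0.53 × 0.54 × 3 = 0.8586 m³/s
w_4 = (11.3 − 6.3)/2 = 2.5 m; q_4 = 0.49 × 0.71 × 2.5 = 0.8698 m³/s
w_5 = (22.8 − 8.4)/2 = 7.2 m; q_5 = 0.55 × 0.79 × 7.2 = 3.128 m³/s
w_6 = (24.9 − 11.3)/2 = 6.8 m; q_6 = 0.58 × 0.65 × 6.8 = 2.564 m³/s
w_7 = (27.9 − 22.8)/2 = 2.55 m; q_7 = 0.46 × 0.46 × 2.55 = 0.5396 m³/s
w_8 = (27.9 − 24.9)/2 = 1.5 m; q_8 = 0.19 × 0.17 × 1.5 = 0.04845 m³/s
Q = Σ qᵢ = 8.458 m³/s

8.46 m³/s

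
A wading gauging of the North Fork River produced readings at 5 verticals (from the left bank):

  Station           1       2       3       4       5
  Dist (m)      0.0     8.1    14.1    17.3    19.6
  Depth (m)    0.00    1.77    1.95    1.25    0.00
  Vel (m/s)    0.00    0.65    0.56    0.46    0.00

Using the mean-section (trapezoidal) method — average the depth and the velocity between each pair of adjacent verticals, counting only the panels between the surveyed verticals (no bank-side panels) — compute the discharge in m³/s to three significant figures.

Panel 1-2: Δb = 8.1 m, d̄ = (0.00+1.77)/2 = 0.885, v̄ = (0.00+0.65)/2 = 0.325 → q = 8.1×0.885×0.325 = 2.330 m³/s
Panel 2-3: Δb = 6 m, d̄ = (1.77+1.95)/2 = 1.86, v̄ = (0.65+0.56)/2 = 0.605 → q = 6×1.86×0.605 = 6.752 m³/s
Panel 3-4: Δb = 3.2 m, d̄ = (1.95+1.25)/2 = 1.6, v̄ = (0.56+0.46)/2 = 0.51 → q = 3.2×1.6×0.51 = 2.611 m³/s
Panel 4-5: Δb = 2.3 m, d̄ = (1.25+0.00)/2 = 0.625, v̄ = (0.46+0.00)/2 = 0.23 → q = 2.3×0.625×0.23 = 0.3306 m³/s
Q = Σ q = 12.02 m³/s

12.0 m³/s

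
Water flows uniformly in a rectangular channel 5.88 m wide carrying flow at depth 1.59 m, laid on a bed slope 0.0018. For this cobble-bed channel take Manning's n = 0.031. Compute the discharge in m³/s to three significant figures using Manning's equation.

13.1 m³/s

A = b·y = 5.88 × 1.59 = 9.349 m²
P = b + 2y = 5.88 + 2×1.59 = 9.060 m
R = A/P = 9.349/9.060 = 1.032 m
Q = (1/n)·A·R^(2/3)·S^(1/2) = (1/0.031) × 9.349 × 1.032^(2/3) × 0.0018^(1/2) = 13.07 m³/s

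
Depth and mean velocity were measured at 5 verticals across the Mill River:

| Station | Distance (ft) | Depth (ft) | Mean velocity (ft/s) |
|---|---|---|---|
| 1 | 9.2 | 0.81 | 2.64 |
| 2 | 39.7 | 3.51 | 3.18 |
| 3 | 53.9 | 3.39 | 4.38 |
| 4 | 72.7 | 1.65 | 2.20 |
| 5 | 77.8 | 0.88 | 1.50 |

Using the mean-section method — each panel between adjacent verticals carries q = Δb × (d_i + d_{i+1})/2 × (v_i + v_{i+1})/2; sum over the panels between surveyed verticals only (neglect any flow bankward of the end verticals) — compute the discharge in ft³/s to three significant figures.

Panel 1-2: Δb = 30.5 ft, d̄ = (0.81+3.51)/2 = 2.16, v̄ = (2.64+3.18)/2 = 2.91 → q = 30.5×2.16×2.91 = 191.7 ft³/s
Panel 2-3: Δb = 14.2 ft, d̄ = (3.51+3.39)/2 = 3.45, v̄ = (3.18+4.38)/2 = 3.78 → q = 14.2×3.45×3.78 = 185.2 ft³/s
Panel 3-4: Δb = 18.8 ft, d̄ = (3.39+1.65)/2 = 2.52, v̄ = (4.38+2.20)/2 = 3.29 → q = 18.8×2.52×3.29 = 155.9 ft³/s
Panel 4-5: Δb = 5.1 ft, d̄ = (1.65+0.88)/2 = 1.265, v̄ = (2.20+1.50)/2 = 1.85 → q = 5.1×1.265×1.85 = 11.94 ft³/s
Q = Σ q = 544.7 ft³/s

545 ft³/s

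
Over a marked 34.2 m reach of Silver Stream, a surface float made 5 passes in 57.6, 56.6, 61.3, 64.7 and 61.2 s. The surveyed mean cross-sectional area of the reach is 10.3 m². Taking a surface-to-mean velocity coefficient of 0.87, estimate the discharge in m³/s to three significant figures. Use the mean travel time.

5.08 m³/s

t̄ = (57.6 + 56.6 + 61.3 + 64.7 + 61.2) / 5 = 60.28 s
v_surface = L / t̄ = 34.2 / 60.28 = 0.5674 m/s
v_mean = 0.87 × 0.5674 = 0.4936 m/s
Q = A × v_mean = 10.3 × 0.4936 = 5.084 m³/s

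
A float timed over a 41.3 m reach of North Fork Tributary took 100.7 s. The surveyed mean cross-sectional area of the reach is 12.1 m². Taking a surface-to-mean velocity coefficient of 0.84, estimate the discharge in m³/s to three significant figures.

v_surface = L / t̄ = 41.3 / 100.7 = 0.4101 m/s
v_mean = 0.84 × 0.4101 = 0.3445 m/s
Q = A × v_mean = 12.1 × 0.3445 = 4.169 m³/s

4.17 m³/s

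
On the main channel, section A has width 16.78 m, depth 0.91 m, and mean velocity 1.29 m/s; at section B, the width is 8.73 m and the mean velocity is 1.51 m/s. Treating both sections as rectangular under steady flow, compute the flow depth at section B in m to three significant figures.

1.49 m

Q = A₁V₁ = (16.78×0.91) × 1.29 = 19.70 m³/s
d₂ = Q/(b₂ V₂) = 19.70/(8.73×1.51) = 1.494 m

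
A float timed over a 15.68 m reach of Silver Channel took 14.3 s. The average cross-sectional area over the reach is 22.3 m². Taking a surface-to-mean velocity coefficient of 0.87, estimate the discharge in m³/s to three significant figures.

v_surface = L / t̄ = 15.68 / 14.3 = 1.097 m/s
v_mean = 0.87 × 1.097 = 0.9540 m/s
Q = A × v_mean = 22.3 × 0.9540 = 21.27 m³/s

21.3 m³/s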